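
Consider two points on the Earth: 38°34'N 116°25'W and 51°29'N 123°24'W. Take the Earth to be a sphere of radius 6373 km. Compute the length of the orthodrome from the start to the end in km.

Haversine: a = sin²(Δφ/2)+cos φ₁ cos φ₂ sin²(Δλ/2) = 0.01446;  σ = 2·atan2(√a,√(1−a))
σ = 13.812° → d = Rσ = 6373·0.24107 = 1536 km

1536 km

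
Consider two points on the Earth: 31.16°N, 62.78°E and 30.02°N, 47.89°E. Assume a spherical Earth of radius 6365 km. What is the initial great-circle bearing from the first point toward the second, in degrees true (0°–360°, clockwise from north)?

268.8°

θ = atan2( sin Δλ·cos φ₂ ,  cos φ₁ sin φ₂ − sin φ₁ cos φ₂ cos Δλ )
  = atan2(-0.2225, -0.0049) = 268.75°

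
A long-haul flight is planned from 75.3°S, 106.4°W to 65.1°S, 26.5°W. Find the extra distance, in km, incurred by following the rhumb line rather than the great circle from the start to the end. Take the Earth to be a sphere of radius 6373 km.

Great circle: cos σ = sin φ₁ sin φ₂ + cos φ₁ cos φ₂ cos Δλ,  σ = 0.4599 rad → d_gc = 2931.0 km
Rhumb line: Δψ = +0.5374, q = Δφ/Δψ = 0.3313, d_rh = R√(Δφ²+q²Δλ²) = 3155.0 km
Excess = 3155.0 − 2931.0 = 224.0 ≈ 224 km

224 km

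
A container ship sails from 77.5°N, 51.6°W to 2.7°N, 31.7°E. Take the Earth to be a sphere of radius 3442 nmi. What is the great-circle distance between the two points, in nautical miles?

Haversine: a = sin²(Δφ/2)+cos φ₁ cos φ₂ sin²(Δλ/2) = 0.46439;  σ = 2·atan2(√a,√(1−a))
σ = 85.916° → d = Rσ = 3442·1.49952 = 5161 nmi

5161 nmi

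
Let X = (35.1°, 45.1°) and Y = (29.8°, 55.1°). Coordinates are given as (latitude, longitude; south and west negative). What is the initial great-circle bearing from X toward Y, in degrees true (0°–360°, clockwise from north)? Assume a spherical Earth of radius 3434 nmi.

119.4°

θ = atan2( sin Δλ·cos φ₂ ,  cos φ₁ sin φ₂ − sin φ₁ cos φ₂ cos Δλ )
  = atan2(+0.1507, -0.0848) = 119.37°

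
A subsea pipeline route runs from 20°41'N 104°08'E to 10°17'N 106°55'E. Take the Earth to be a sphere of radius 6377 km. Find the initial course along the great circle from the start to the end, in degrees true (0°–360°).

165.1°

N = sin Δλ·cos φ₂ = +0.0478;  D = cos φ₁ sin φ₂ − sin φ₁ cos φ₂ cos Δλ = -0.1801
initial course = atan2(N, D) = 165.14°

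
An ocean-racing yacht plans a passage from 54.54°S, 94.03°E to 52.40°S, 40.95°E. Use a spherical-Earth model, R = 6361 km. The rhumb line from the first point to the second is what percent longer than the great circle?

Great circle: σ = 0.5395 rad → d_gc = Rσ = 3431.8 km
Rhumb: Δφ = +0.0374, Δλ = -0.9264, Δψ = +0.0628, q = Δφ/Δψ = 0.5951 → d_rh = R√(Δφ²+q²Δλ²) = 3514.8 km
Excess = (3514.8 − 3431.8) / 3431.8 = 83.0 / 3431.8 = 2.42% ≈ 2.4%

2.4%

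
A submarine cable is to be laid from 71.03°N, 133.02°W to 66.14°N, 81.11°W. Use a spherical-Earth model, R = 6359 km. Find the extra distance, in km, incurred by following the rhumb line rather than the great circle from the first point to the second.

Great circle: cos σ = sin φ₁ sin φ₂ + cos φ₁ cos φ₂ cos Δλ,  σ = 0.3302 rad → d_gc = 2099.6 km
Rhumb line: Δψ = -0.2348, q = Δφ/Δψ = 0.3636, d_rh = R√(Δφ²+q²Δλ²) = 2163.8 km
Excess = 2163.8 − 2099.6 = 64.2 ≈ 64 km

64 km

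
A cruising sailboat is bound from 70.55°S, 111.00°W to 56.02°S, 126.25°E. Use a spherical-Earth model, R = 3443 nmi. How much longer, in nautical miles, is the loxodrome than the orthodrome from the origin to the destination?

Great circle: cos σ = sin φ₁ sin φ₂ + cos φ₁ cos φ₂ cos Δλ,  σ = 0.8214 rad → d_gc = 2827.9 nmi
Rhumb line: Δψ = +0.5782, q = Δφ/Δψ = 0.4386, d_rh = R√(Δφ²+q²Δλ²) = 3351.0 nmi
Excess = 3351.0 − 2827.9 = 523.1 ≈ 523 nmi

523 nmi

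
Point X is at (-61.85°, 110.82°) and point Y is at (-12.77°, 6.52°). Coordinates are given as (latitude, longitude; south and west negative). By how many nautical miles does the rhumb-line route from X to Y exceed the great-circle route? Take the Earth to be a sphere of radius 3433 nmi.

363 nmi

Great circle: cos σ = sin φ₁ sin φ₂ + cos φ₁ cos φ₂ cos Δλ,  σ = 1.4895 rad → d_gc = 5113.3 nmi
Rhumb line: Δψ = +1.1587, q = Δφ/Δψ = 0.7393, d_rh = R√(Δφ²+q²Δλ²) = 5476.6 nmi
Excess = 5476.6 − 5113.3 = 363.3 ≈ 363 nmi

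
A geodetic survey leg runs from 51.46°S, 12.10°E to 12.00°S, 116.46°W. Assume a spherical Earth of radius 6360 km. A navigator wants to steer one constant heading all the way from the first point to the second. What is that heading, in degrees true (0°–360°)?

290.5°

Meridional parts: M(φ₁)=-1.0509, M(φ₂)=-0.2110 → ΔM = +0.8400;  Δλ = -2.2438 rad
tan C = Δλ / ΔM = -2.6713 → C = 290.52°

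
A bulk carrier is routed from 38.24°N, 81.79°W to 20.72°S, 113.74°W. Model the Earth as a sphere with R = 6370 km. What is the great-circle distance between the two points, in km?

7354 km

cos σ = sin φ₁ sin φ₂ + cos φ₁ cos φ₂ cos Δλ
      = sin(38.24°)sin(-20.72°) + cos(38.24°)cos(-20.72°)cos(-31.95°) = 0.4043
σ = 66.150° → d = Rσ = 6370·1.15453 = 7354 km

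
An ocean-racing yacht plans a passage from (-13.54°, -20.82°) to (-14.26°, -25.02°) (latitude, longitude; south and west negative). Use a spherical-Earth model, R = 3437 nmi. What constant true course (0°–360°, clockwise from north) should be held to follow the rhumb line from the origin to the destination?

260.0°

Meridional parts: M(φ₁)=-0.2385, M(φ₂)=-0.2515 → ΔM = -0.0129;  Δλ = -0.0733 rad
tan C = Δλ / ΔM = +5.6625 → C = 259.98°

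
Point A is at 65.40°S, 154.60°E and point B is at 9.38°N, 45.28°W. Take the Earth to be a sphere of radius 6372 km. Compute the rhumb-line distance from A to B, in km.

Δψ = ln[tan(π/4+φ₂/2)/tan(π/4+φ₁/2)] = +1.6875;  Δφ = +1.3052 rad,  Δλ = +2.7946 rad
q = Δφ/Δψ = 0.7734
d = R·√(Δφ² + q²Δλ²) = 6372·2.52487 = 16088 km

16088 km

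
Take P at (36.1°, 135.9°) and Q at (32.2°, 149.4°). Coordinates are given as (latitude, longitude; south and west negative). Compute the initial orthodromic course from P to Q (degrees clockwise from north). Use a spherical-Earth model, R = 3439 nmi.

N = sin Δλ·cos φ₂ = +0.1975;  D = cos φ₁ sin φ₂ − sin φ₁ cos φ₂ cos Δλ = -0.0542
initial course = atan2(N, D) = 105.35°

105.4°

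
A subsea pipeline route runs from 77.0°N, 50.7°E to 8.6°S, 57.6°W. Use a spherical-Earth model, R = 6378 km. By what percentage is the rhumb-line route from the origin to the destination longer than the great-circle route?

Great circle: σ = 1.7880 rad → d_gc = Rσ = 11404.1 km
Rhumb: Δφ = -1.4940, Δλ = -1.8902, Δψ = -2.3228, q = Δφ/Δψ = 0.6432 → d_rh = R√(Δφ²+q²Δλ²) = 12285.1 km
Excess = (12285.1 − 11404.1) / 11404.1 = 881.0 / 11404.1 = 7.73% ≈ 7.7%

7.7%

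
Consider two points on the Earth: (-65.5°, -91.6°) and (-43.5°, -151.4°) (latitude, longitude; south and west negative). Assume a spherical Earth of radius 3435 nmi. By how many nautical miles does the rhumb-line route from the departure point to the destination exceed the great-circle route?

75 nmi

Great circle: cos σ = sin φ₁ sin φ₂ + cos φ₁ cos φ₂ cos Δλ,  σ = 0.6798 rad → d_gc = 2335.2 nmi
Rhumb line: Δψ = +0.6825, q = Δφ/Δψ = 0.5626, d_rh = R√(Δφ²+q²Δλ²) = 2410.0 nmi
Excess = 2410.0 − 2335.2 = 74.8 ≈ 75 nmi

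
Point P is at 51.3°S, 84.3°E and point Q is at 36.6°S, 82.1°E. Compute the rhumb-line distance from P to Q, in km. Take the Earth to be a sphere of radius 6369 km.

Rhumb course C = atan2(Δλ, Δψ) with Δψ = ln[tan(π/4+φ₂/2)/tan(π/4+φ₁/2)] = +0.3592, Δλ = -0.0384 → C = 353.90°
d = R·|Δφ| / |cos C| = 6369·0.25656 / 0.99434 = 1643 km

1643 km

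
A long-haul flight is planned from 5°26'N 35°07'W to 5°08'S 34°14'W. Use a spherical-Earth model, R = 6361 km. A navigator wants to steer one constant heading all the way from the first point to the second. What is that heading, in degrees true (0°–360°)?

Meridional parts: M(φ₁)=+0.0950, M(φ₂)=-0.0897 → ΔM = -0.1847;  Δλ = +0.0154 rad
tan C = Δλ / ΔM = -0.0835 → C = 175.23°

175.2°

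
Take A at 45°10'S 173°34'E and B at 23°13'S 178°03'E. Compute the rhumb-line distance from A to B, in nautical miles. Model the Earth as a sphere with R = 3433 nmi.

Δψ = ln[tan(π/4+φ₂/2)/tan(π/4+φ₁/2)] = +0.4687;  Δφ = +0.3831 rad,  Δλ = +0.0782 rad
q = Δφ/Δψ = 0.8173
d = R·√(Δφ² + q²Δλ²) = 3433·0.38840 = 1333 nmi

1333 nmi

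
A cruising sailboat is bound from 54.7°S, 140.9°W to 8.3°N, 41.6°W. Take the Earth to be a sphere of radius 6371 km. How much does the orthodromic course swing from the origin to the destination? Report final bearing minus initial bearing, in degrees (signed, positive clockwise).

At departure: θ₁ = atan2(sin Δλ cos φ₂, cos φ₁ sin φ₂ − sin φ₁ cos φ₂ cos Δλ) = 92.76°
At arrival: θ₂ = atan2(sin Δλ cos φ₁, −cos φ₂ sin φ₁ + sin φ₂ cos φ₁ cos Δλ) = 35.68°
Δθ = θ₂ − θ₁ = -57.1°

-57.1°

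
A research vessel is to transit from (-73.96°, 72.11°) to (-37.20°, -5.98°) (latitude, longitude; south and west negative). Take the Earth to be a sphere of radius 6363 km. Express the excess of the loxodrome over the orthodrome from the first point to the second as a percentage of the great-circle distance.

5.8%

Great circle: σ = 0.8938 rad → d_gc = Rσ = 5687.0 km
Rhumb: Δφ = +0.6416, Δλ = -1.3629, Δψ = +1.2594, q = Δφ/Δψ = 0.5095 → d_rh = R√(Δφ²+q²Δλ²) = 6015.5 km
Excess = (6015.5 − 5687.0) / 5687.0 = 328.5 / 5687.0 = 5.78% ≈ 5.8%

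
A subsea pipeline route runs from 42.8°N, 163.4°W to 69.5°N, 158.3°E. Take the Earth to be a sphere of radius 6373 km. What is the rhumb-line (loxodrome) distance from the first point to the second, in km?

Rhumb course C = atan2(Δλ, Δψ) with Δψ = ln[tan(π/4+φ₂/2)/tan(π/4+φ₁/2)] = +0.8821, Δλ = -0.6685 → C = 322.85°
d = R·|Δφ| / |cos C| = 6373·0.46600 / 0.79701 = 3726 km

3726 km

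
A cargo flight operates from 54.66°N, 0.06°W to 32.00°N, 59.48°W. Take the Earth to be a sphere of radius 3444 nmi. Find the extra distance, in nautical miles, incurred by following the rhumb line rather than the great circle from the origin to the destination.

65 nmi

Great circle: cos σ = sin φ₁ sin φ₂ + cos φ₁ cos φ₂ cos Δλ,  σ = 0.8205 rad → d_gc = 2825.9 nmi
Rhumb line: Δψ = -0.5539, q = Δφ/Δψ = 0.7140, d_rh = R√(Δφ²+q²Δλ²) = 2891.2 nmi
Excess = 2891.2 − 2825.9 = 65.3 ≈ 65 nmi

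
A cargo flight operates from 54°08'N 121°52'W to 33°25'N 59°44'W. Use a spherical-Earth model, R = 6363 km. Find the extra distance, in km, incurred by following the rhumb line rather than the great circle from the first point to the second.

136 km

Great circle: cos σ = sin φ₁ sin φ₂ + cos φ₁ cos φ₂ cos Δλ,  σ = 0.8300 rad → d_gc = 5281.2 km
Rhumb line: Δψ = -0.5087, q = Δφ/Δψ = 0.7107, d_rh = R√(Δφ²+q²Δλ²) = 5417.2 km
Excess = 5417.2 − 5281.2 = 136.0 ≈ 136 km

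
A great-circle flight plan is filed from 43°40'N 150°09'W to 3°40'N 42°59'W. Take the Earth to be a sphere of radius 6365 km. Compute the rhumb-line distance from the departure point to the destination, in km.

11485 km

Δψ = ln[tan(π/4+φ₂/2)/tan(π/4+φ₁/2)] = -0.7848;  Δφ = -0.6981 rad,  Δλ = +1.8704 rad
q = Δφ/Δψ = 0.8896
d = R·√(Δφ² + q²Δλ²) = 6365·1.80439 = 11485 km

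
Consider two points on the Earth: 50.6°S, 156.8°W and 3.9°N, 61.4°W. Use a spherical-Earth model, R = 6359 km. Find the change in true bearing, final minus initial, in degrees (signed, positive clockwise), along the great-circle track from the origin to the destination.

-52.2°

Initial bearing θ₁ = atan2(sin Δλ cos φ₂, cos φ₁ sin φ₂ − sin φ₁ cos φ₂ cos Δλ) = 91.69°
Final bearing θ₂ = (initial bearing from the destination back to the start) + 180° = 39.49°
Δθ = θ₂ − θ₁ = -52.2°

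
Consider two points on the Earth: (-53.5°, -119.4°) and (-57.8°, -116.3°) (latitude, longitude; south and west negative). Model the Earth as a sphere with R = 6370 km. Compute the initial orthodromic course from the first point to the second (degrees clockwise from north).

159.1°

θ = atan2( sin Δλ·cos φ₂ ,  cos φ₁ sin φ₂ − sin φ₁ cos φ₂ cos Δλ )
  = atan2(+0.0288, -0.0756) = 159.14°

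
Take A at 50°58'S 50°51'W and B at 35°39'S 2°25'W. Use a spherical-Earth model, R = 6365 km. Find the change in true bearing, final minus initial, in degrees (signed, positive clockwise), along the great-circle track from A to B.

At departure: θ₁ = atan2(sin Δλ cos φ₂, cos φ₁ sin φ₂ − sin φ₁ cos φ₂ cos Δλ) = 85.13°
At arrival: θ₂ = atan2(sin Δλ cos φ₁, −cos φ₂ sin φ₁ + sin φ₂ cos φ₁ cos Δλ) = 50.55°
Δθ = θ₂ − θ₁ = -34.6°

-34.6°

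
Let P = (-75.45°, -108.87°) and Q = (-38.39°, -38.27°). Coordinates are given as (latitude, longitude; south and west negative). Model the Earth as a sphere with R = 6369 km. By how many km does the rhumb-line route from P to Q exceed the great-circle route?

254 km

Great circle: cos σ = sin φ₁ sin φ₂ + cos φ₁ cos φ₂ cos Δλ,  σ = 0.8413 rad → d_gc = 5358.2 km
Rhumb line: Δψ = +1.3317, q = Δφ/Δψ = 0.4857, d_rh = R√(Δφ²+q²Δλ²) = 5612.5 km
Excess = 5612.5 − 5358.2 = 254.3 ≈ 254 km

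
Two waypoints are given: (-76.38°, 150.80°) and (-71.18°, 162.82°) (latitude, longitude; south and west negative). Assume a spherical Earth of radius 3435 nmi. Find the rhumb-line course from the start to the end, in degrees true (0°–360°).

Δψ = ln[tan(π/4+φ₂/2)/tan(π/4+φ₁/2)] = +0.3277
Δλ = +0.2098 rad (taken the short way round)
course = atan2(Δλ, Δψ) = 32.63°

32.6°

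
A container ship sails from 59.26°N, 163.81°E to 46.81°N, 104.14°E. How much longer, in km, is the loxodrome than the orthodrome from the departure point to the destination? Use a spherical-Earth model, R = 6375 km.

Great circle: cos σ = sin φ₁ sin φ₂ + cos φ₁ cos φ₂ cos Δλ,  σ = 0.6380 rad → d_gc = 4067.0 km
Rhumb line: Δψ = -0.3646, q = Δφ/Δψ = 0.5959, d_rh = R√(Δφ²+q²Δλ²) = 4191.9 km
Excess = 4191.9 − 4067.0 = 124.9 ≈ 125 km

125 km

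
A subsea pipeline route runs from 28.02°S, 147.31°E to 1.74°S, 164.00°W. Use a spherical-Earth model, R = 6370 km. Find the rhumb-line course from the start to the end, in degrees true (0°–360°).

60.6°

Meridional parts: M(φ₁)=-0.5098, M(φ₂)=-0.0304 → ΔM = +0.4794;  Δλ = +0.8498 rad
tan C = Δλ / ΔM = +1.7726 → C = 60.57°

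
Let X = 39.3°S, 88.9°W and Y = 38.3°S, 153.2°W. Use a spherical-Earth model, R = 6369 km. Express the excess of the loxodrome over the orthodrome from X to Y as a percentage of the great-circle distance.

2.3%

Great circle: σ = 0.8554 rad → d_gc = Rσ = 5448.1 km
Rhumb: Δφ = +0.0175, Δλ = -1.1222, Δψ = +0.0224, q = Δφ/Δψ = 0.7793 → d_rh = R√(Δφ²+q²Δλ²) = 5571.3 km
Excess = (5571.3 − 5448.1) / 5448.1 = 123.2 / 5448.1 = 2.26% ≈ 2.3%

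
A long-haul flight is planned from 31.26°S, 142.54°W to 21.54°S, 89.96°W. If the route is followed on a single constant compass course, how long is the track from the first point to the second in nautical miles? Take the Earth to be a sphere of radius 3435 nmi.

2878 nmi

Rhumb course C = atan2(Δλ, Δψ) with Δψ = ln[tan(π/4+φ₂/2)/tan(π/4+φ₁/2)] = +0.1897, Δλ = +0.9177 → C = 78.32°
d = R·|Δφ| / |cos C| = 3435·0.16965 / 0.20247 = 2878 nmi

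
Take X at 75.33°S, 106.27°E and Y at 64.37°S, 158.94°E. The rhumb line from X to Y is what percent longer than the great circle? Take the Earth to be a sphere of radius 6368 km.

3.2%

Great circle: σ = 0.3521 rad → d_gc = Rσ = 2242.3 km
Rhumb: Δφ = +0.1913, Δλ = +0.9193, Δψ = +0.5693, q = Δφ/Δψ = 0.3360 → d_rh = R√(Δφ²+q²Δλ²) = 2313.4 km
Excess = (2313.4 − 2242.3) / 2242.3 = 71.1 / 2242.3 = 3.17% ≈ 3.2%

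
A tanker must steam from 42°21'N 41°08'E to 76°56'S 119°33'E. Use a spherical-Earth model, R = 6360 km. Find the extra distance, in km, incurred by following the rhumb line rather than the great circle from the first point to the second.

302 km

Great circle: cos σ = sin φ₁ sin φ₂ + cos φ₁ cos φ₂ cos Δλ,  σ = 2.2429 rad → d_gc = 14265.1 km
Rhumb line: Δψ = -2.9844, q = Δφ/Δψ = 0.6976, d_rh = R√(Δφ²+q²Δλ²) = 14566.8 km
Excess = 14566.8 − 14265.1 = 301.7 ≈ 302 km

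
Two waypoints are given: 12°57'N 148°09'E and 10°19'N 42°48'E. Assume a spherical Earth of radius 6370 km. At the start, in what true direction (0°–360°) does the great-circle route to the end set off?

283.8°

N = sin Δλ·cos φ₂ = -0.9487;  D = cos φ₁ sin φ₂ − sin φ₁ cos φ₂ cos Δλ = +0.2329
initial course = atan2(N, D) = 283.79°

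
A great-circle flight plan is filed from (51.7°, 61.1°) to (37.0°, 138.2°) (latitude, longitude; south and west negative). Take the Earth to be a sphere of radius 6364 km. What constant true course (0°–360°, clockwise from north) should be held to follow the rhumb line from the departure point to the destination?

105.0°

Δψ = ln[tan(π/4+φ₂/2)/tan(π/4+φ₁/2)] = -0.3617
Δλ = +1.3456 rad (taken the short way round)
course = atan2(Δλ, Δψ) = 105.04°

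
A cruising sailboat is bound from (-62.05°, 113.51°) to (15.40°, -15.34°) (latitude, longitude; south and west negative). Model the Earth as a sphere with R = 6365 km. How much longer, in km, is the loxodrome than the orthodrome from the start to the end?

Great circle: cos σ = sin φ₁ sin φ₂ + cos φ₁ cos φ₂ cos Δλ,  σ = 2.1153 rad → d_gc = 13464.2 km
Rhumb line: Δψ = +1.6629, q = Δφ/Δψ = 0.8129, d_rh = R√(Δφ²+q²Δλ²) = 14471.1 km
Excess = 14471.1 − 13464.2 = 1006.9 ≈ 1007 km

1007 km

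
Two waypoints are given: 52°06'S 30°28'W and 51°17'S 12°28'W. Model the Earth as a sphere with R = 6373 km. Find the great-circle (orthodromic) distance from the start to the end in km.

1241 km

cos σ = sin φ₁ sin φ₂ + cos φ₁ cos φ₂ cos Δλ
      = sin(-52.10°)sin(-51.28°) + cos(-52.10°)cos(-51.28°)cos(18.00°) = 0.9811
σ = 11.159° → d = Rσ = 6373·0.19476 = 1241 km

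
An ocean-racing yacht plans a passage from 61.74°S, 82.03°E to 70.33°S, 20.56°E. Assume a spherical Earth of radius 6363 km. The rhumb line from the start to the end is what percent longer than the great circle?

4.2%

Great circle: σ = 0.4382 rad → d_gc = Rσ = 2788.1 km
Rhumb: Δφ = -0.1499, Δλ = -1.0729, Δψ = -0.3730, q = Δφ/Δψ = 0.4019 → d_rh = R√(Δφ²+q²Δλ²) = 2904.8 km
Excess = (2904.8 − 2788.1) / 2788.1 = 116.7 / 2788.1 = 4.19% ≈ 4.2%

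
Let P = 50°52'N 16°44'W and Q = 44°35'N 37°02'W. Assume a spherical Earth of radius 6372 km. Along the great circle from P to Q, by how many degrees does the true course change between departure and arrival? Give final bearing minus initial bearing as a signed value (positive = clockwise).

At departure: θ₁ = atan2(sin Δλ cos φ₂, cos φ₁ sin φ₂ − sin φ₁ cos φ₂ cos Δλ) = 253.09°
At arrival: θ₂ = atan2(sin Δλ cos φ₁, −cos φ₂ sin φ₁ + sin φ₂ cos φ₁ cos Δλ) = 237.97°
Δθ = θ₂ − θ₁ = -15.1°

-15.1°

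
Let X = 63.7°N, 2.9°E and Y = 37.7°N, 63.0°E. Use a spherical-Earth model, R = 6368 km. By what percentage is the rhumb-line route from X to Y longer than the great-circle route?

Great circle: σ = 0.7627 rad → d_gc = Rσ = 4856.8 km
Rhumb: Δφ = -0.4538, Δλ = +1.0489, Δψ = -0.7427, q = Δφ/Δψ = 0.6110 → d_rh = R√(Δφ²+q²Δλ²) = 5000.8 km
Excess = (5000.8 − 4856.8) / 4856.8 = 144.0 / 4856.8 = 2.96% ≈ 3.0%

3.0%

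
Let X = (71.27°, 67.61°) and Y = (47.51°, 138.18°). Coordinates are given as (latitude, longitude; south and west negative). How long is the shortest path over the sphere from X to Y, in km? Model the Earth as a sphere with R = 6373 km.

cos σ = sin φ₁ sin φ₂ + cos φ₁ cos φ₂ cos Δλ
      = sin(71.27°)sin(47.51°) + cos(71.27°)cos(47.51°)cos(70.57°) = 0.7705
σ = 39.602° → d = Rσ = 6373·0.69118 = 4405 km

4405 km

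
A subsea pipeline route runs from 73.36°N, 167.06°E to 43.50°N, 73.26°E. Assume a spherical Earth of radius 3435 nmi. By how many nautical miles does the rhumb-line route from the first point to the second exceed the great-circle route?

272 nmi

Great circle: cos σ = sin φ₁ sin φ₂ + cos φ₁ cos φ₂ cos Δλ,  σ = 0.8688 rad → d_gc = 2984.2 nmi
Rhumb line: Δψ = -1.0777, q = Δφ/Δψ = 0.4836, d_rh = R√(Δφ²+q²Δλ²) = 3255.8 nmi
Excess = 3255.8 − 2984.2 = 271.6 ≈ 272 nmi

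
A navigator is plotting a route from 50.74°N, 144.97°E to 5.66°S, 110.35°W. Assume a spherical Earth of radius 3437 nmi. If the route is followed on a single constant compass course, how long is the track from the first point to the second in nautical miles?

6432 nmi

Δψ = ln[tan(π/4+φ₂/2)/tan(π/4+φ₁/2)] = -1.1299;  Δφ = -0.9844 rad,  Δλ = +1.8270 rad
q = Δφ/Δψ = 0.8712
d = R·√(Δφ² + q²Δλ²) = 3437·1.87151 = 6432 nmi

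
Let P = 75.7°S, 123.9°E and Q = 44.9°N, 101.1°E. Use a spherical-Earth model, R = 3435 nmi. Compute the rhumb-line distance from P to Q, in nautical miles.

7295 nmi

Δψ = ln[tan(π/4+φ₂/2)/tan(π/4+φ₁/2)] = +2.9548;  Δφ = +2.1049 rad,  Δλ = -0.3979 rad
q = Δφ/Δψ = 0.7124
d = R·√(Δφ² + q²Δλ²) = 3435·2.12387 = 7295 nmi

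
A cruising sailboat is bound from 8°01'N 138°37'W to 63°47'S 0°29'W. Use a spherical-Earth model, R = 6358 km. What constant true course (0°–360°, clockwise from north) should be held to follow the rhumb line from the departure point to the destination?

123.5°

Δψ = ln[tan(π/4+φ₂/2)/tan(π/4+φ₁/2)] = -1.5977
Δλ = +2.4109 rad (taken the short way round)
course = atan2(Δλ, Δψ) = 123.53°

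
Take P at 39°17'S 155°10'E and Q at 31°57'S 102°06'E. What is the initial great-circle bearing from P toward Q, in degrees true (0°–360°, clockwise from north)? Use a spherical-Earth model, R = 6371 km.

262.7°

θ = atan2( sin Δλ·cos φ₂ ,  cos φ₁ sin φ₂ − sin φ₁ cos φ₂ cos Δλ )
  = atan2(-0.6782, -0.0868) = 262.71°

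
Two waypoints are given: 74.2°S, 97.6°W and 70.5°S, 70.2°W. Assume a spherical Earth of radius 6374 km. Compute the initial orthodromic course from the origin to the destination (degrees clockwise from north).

79.5°

θ = atan2( sin Δλ·cos φ₂ ,  cos φ₁ sin φ₂ − sin φ₁ cos φ₂ cos Δλ )
  = atan2(+0.1536, +0.0285) = 79.49°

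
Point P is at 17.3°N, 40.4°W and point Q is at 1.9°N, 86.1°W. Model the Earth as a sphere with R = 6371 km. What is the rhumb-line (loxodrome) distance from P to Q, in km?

Rhumb course C = atan2(Δλ, Δψ) with Δψ = ln[tan(π/4+φ₂/2)/tan(π/4+φ₁/2)] = -0.2735, Δλ = -0.7976 → C = 251.08°
d = R·|Δφ| / |cos C| = 6371·0.26878 / 0.32433 = 5280 km

5280 km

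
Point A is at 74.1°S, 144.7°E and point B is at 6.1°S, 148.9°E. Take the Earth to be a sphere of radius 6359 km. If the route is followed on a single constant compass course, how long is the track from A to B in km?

Δψ = ln[tan(π/4+φ₂/2)/tan(π/4+φ₁/2)] = +1.8619;  Δφ = +1.1868 rad,  Δλ = +0.0733 rad
q = Δφ/Δψ = 0.6374
d = R·√(Δφ² + q²Δλ²) = 6359·1.18774 = 7553 km

7553 km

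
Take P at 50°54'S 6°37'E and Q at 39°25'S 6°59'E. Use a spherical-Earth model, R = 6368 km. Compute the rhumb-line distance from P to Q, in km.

Δψ = ln[tan(π/4+φ₂/2)/tan(π/4+φ₁/2)] = +0.2857;  Δφ = +0.2004 rad,  Δλ = +0.0064 rad
q = Δφ/Δψ = 0.7016
d = R·√(Δφ² + q²Δλ²) = 6368·0.20047 = 1277 km

1277 km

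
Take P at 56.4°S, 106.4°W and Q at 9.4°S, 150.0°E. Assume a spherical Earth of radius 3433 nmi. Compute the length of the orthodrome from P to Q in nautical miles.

5366 nmi

cos σ = sin φ₁ sin φ₂ + cos φ₁ cos φ₂ cos Δλ
      = sin(-56.40°)sin(-9.40°) + cos(-56.40°)cos(-9.40°)cos(-103.60°) = 0.0077
σ = 89.561° → d = Rσ = 3433·1.56314 = 5366 nmi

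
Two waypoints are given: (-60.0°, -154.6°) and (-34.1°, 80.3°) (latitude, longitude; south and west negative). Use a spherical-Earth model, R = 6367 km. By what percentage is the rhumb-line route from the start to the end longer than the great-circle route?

14.6%

Great circle: σ = 1.3207 rad → d_gc = Rσ = 8409.2 km
Rhumb: Δφ = +0.4520, Δλ = -2.1834, Δψ = +0.6832, q = Δφ/Δψ = 0.6617 → d_rh = R√(Δφ²+q²Δλ²) = 9638.0 km
Excess = (9638.0 − 8409.2) / 8409.2 = 1228.8 / 8409.2 = 14.61% ≈ 14.6%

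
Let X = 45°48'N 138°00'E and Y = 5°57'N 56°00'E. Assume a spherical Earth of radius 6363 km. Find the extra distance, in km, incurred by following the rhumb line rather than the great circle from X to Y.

191 km

Great circle: cos σ = sin φ₁ sin φ₂ + cos φ₁ cos φ₂ cos Δλ,  σ = 1.3991 rad → d_gc = 8902.70 km
Rhumb line: Δψ = -0.7972, q = Δφ/Δψ = 0.8724, d_rh = R√(Δφ²+q²Δλ²) = 9094.17 km
Excess = 9094.17 − 8902.70 = 191.47 ≈ 191 km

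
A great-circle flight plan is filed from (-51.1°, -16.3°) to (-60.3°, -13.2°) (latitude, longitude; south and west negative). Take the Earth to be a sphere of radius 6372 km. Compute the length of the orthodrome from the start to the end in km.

1041 km

Haversine: a = sin²(Δφ/2)+cos φ₁ cos φ₂ sin²(Δλ/2) = 0.00666;  σ = 2·atan2(√a,√(1−a))
σ = 9.362° → d = Rσ = 6372·0.16339 = 1041 km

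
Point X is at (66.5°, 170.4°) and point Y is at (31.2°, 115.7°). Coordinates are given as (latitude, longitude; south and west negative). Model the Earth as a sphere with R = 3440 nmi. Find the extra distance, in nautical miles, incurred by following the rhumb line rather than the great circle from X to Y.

Great circle: cos σ = sin φ₁ sin φ₂ + cos φ₁ cos φ₂ cos Δλ,  σ = 0.8337 rad → d_gc = 2867.9 nmi
Rhumb line: Δψ = -0.9966, q = Δφ/Δψ = 0.6182, d_rh = R√(Δφ²+q²Δλ²) = 2935.0 nmi
Excess = 2935.0 − 2867.9 = 67.1 ≈ 67 nmi

67 nmi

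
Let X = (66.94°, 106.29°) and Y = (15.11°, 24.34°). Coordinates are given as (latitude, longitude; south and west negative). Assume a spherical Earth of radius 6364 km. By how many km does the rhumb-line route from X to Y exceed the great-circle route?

373 km

Great circle: cos σ = sin φ₁ sin φ₂ + cos φ₁ cos φ₂ cos Δλ,  σ = 1.2736 rad → d_gc = 8105.5 km
Rhumb line: Δψ = -1.3228, q = Δφ/Δψ = 0.6838, d_rh = R√(Δφ²+q²Δλ²) = 8478.7 km
Excess = 8478.7 − 8105.5 = 373.2 ≈ 373 km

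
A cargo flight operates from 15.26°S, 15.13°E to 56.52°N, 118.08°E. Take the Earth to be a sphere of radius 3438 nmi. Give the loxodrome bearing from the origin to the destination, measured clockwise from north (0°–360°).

Meridional parts: M(φ₁)=-0.2695, M(φ₂)=+1.2014 → ΔM = +1.4709;  Δλ = +1.7968 rad
tan C = Δλ / ΔM = +1.2215 → C = 50.70°

50.7°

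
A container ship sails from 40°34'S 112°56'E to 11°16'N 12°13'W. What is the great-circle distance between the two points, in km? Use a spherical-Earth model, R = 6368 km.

13757 km

Haversine: a = sin²(Δφ/2)+cos φ₁ cos φ₂ sin²(Δλ/2) = 0.77799;  σ = 2·atan2(√a,√(1−a))
σ = 123.778° → d = Rσ = 6368·2.16033 = 13757 km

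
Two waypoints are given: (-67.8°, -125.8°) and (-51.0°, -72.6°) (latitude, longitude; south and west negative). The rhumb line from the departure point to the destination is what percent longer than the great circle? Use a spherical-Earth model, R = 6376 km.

Great circle: σ = 0.5316 rad → d_gc = Rσ = 3389.8 km
Rhumb: Δφ = +0.2932, Δλ = +0.9285, Δψ = +0.5905, q = Δφ/Δψ = 0.4965 → d_rh = R√(Δφ²+q²Δλ²) = 3483.7 km
Excess = (3483.7 − 3389.8) / 3389.8 = 93.9 / 3389.8 = 2.77% ≈ 2.8%

2.8%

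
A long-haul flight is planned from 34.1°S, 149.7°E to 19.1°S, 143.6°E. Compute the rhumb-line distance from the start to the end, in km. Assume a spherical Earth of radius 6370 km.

1774 km

Rhumb course C = atan2(Δλ, Δψ) with Δψ = ln[tan(π/4+φ₂/2)/tan(π/4+φ₁/2)] = +0.2941, Δλ = -0.1065 → C = 340.10°
d = R·|Δφ| / |cos C| = 6370·0.26180 / 0.94027 = 1774 km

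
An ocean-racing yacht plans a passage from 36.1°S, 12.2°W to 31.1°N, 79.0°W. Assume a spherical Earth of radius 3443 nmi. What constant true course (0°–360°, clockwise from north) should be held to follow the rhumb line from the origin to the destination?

316.9°

Meridional parts: M(φ₁)=-0.6764, M(φ₂)=+0.5716 → ΔM = +1.2480;  Δλ = -1.1659 rad
tan C = Δλ / ΔM = -0.9342 → C = 316.95°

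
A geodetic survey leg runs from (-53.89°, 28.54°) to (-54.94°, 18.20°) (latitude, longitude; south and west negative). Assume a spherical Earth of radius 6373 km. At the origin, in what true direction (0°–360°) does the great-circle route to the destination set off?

255.9°

N = sin Δλ·cos φ₂ = -0.1031;  D = cos φ₁ sin φ₂ − sin φ₁ cos φ₂ cos Δλ = -0.0259
initial course = atan2(N, D) = 255.92°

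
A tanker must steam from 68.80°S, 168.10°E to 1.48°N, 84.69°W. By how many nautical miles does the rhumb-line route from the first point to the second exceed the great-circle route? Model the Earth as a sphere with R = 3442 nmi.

416 nmi

Great circle: cos σ = sin φ₁ sin φ₂ + cos φ₁ cos φ₂ cos Δλ,  σ = 1.7022 rad → d_gc = 5859.0 nmi
Rhumb line: Δψ = +1.7017, q = Δφ/Δψ = 0.7208, d_rh = R√(Δφ²+q²Δλ²) = 6275.2 nmi
Excess = 6275.2 − 5859.0 = 416.2 ≈ 416 nmi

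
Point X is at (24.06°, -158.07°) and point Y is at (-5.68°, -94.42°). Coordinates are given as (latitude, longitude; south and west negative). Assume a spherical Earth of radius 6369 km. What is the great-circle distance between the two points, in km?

7639 km

Haversine: a = sin²(Δφ/2)+cos φ₁ cos φ₂ sin²(Δλ/2) = 0.31852;  σ = 2·atan2(√a,√(1−a))
σ = 68.718° → d = Rσ = 6369·1.19936 = 7639 km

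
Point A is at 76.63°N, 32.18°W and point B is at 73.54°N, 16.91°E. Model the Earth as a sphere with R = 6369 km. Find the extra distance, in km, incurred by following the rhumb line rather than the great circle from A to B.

41 km

Great circle: cos σ = sin φ₁ sin φ₂ + cos φ₁ cos φ₂ cos Δλ,  σ = 0.2198 rad → d_gc = 1400.1 km
Rhumb line: Δψ = -0.2103, q = Δφ/Δψ = 0.2565, d_rh = R√(Δφ²+q²Δλ²) = 1441.1 km
Excess = 1441.1 − 1400.1 = 41.0 ≈ 41 km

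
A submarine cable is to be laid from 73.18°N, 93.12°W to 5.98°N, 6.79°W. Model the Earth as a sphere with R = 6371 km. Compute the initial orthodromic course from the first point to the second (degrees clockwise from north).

91.8°

N = sin Δλ·cos φ₂ = +0.9925;  D = cos φ₁ sin φ₂ − sin φ₁ cos φ₂ cos Δλ = -0.0308
initial course = atan2(N, D) = 91.78°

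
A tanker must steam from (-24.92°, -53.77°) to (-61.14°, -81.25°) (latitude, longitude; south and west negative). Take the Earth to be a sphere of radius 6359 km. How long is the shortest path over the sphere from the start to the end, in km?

Haversine: a = sin²(Δφ/2)+cos φ₁ cos φ₂ sin²(Δλ/2) = 0.12132;  σ = 2·atan2(√a,√(1−a))
σ = 40.768° → d = Rσ = 6359·0.71153 = 4525 km

4525 km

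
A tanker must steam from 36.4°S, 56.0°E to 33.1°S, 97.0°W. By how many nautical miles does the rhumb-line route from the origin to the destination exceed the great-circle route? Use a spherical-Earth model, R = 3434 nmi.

Great circle: cos σ = sin φ₁ sin φ₂ + cos φ₁ cos φ₂ cos Δλ,  σ = 1.8512 rad → d_gc = 6356.9 nmi
Rhumb line: Δψ = +0.0701, q = Δφ/Δψ = 0.8214, d_rh = R√(Δφ²+q²Δλ²) = 7535.1 nmi
Excess = 7535.1 − 6356.9 = 1178.2 ≈ 1178 nmi

1178 nmi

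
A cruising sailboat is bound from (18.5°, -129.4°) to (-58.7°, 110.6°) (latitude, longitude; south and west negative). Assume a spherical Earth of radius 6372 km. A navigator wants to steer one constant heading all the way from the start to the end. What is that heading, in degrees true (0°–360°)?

Δψ = ln[tan(π/4+φ₂/2)/tan(π/4+φ₁/2)] = -1.6011
Δλ = -2.0944 rad (taken the short way round)
course = atan2(Δλ, Δψ) = 232.60°

232.6°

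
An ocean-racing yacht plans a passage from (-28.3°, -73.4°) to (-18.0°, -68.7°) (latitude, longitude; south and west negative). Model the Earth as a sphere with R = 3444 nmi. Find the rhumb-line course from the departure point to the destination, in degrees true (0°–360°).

Meridional parts: M(φ₁)=-0.5153, M(φ₂)=-0.3195 → ΔM = +0.1959;  Δλ = +0.0820 rad
tan C = Δλ / ΔM = +0.4188 → C = 22.72°

22.7°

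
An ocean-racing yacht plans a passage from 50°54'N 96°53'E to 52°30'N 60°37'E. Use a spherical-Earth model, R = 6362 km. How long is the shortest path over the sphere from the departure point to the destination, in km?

cos σ = sin φ₁ sin φ₂ + cos φ₁ cos φ₂ cos Δλ
      = sin(50.90°)sin(52.50°) + cos(50.90°)cos(52.50°)cos(-36.27°) = 0.9252
σ = 22.297° → d = Rσ = 6362·0.38915 = 2476 km

2476 km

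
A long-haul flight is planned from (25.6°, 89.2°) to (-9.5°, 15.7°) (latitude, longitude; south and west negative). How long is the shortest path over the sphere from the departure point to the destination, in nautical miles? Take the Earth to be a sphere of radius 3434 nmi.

cos σ = sin φ₁ sin φ₂ + cos φ₁ cos φ₂ cos Δλ
      = sin(25.60°)sin(-9.50°) + cos(25.60°)cos(-9.50°)cos(-73.50°) = 0.1813
σ = 79.554° → d = Rσ = 3434·1.38848 = 4768 nmi

4768 nmi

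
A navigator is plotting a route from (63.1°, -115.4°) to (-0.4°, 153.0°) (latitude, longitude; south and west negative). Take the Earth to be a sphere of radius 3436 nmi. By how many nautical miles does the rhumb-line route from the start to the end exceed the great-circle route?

Great circle: cos σ = sin φ₁ sin φ₂ + cos φ₁ cos φ₂ cos Δλ,  σ = 1.5897 rad → d_gc = 5462.1 nmi
Rhumb line: Δψ = -1.4376, q = Δφ/Δψ = 0.7709, d_rh = R√(Δφ²+q²Δλ²) = 5695.2 nmi
Excess = 5695.2 − 5462.1 = 233.1 ≈ 233 nmi

233 nmi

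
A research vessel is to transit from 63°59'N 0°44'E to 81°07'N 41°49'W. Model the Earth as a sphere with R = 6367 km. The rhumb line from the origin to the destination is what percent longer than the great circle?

Great circle: σ = 0.3546 rad → d_gc = Rσ = 2257.7 km
Rhumb: Δφ = +0.2990, Δλ = -0.7426, Δψ = +1.0899, q = Δφ/Δψ = 0.2744 → d_rh = R√(Δφ²+q²Δλ²) = 2303.9 km
Excess = (2303.9 − 2257.7) / 2257.7 = 46.2 / 2257.7 = 2.046% ≈ 2.0%

2.0%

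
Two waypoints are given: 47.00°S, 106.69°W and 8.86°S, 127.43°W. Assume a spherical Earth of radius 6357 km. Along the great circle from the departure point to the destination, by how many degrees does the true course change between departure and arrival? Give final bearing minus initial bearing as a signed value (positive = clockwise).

Initial bearing θ₁ = atan2(sin Δλ cos φ₂, cos φ₁ sin φ₂ − sin φ₁ cos φ₂ cos Δλ) = 328.49°
Final bearing θ₂ = (initial bearing from the destination back to the start) + 180° = 338.85°
Δθ = θ₂ − θ₁ = +10.4°

+10.4°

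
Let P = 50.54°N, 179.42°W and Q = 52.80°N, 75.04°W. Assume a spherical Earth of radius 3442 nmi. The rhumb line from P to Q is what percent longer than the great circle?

Great circle: σ = 1.0245 rad → d_gc = Rσ = 3526.2 nmi
Rhumb: Δφ = +0.0394, Δλ = +1.8218, Δψ = +0.0636, q = Δφ/Δψ = 0.6200 → d_rh = R√(Δφ²+q²Δλ²) = 3890.2 nmi
Excess = (3890.2 − 3526.2) / 3526.2 = 364.0 / 3526.2 = 10.32% ≈ 10.3%

10.3%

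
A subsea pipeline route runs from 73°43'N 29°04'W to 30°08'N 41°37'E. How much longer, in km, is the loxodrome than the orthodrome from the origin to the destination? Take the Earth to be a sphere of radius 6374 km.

270 km

Great circle: cos σ = sin φ₁ sin φ₂ + cos φ₁ cos φ₂ cos Δλ,  σ = 0.9739 rad → d_gc = 6207.5 km
Rhumb line: Δψ = -1.3925, q = Δφ/Δψ = 0.5463, d_rh = R√(Δφ²+q²Δλ²) = 6477.6 km
Excess = 6477.6 − 6207.5 = 270.1 ≈ 270 km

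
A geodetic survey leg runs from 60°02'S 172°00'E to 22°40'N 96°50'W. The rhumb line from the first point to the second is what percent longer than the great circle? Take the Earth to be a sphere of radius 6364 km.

2.2%

Great circle: σ = 1.9212 rad → d_gc = Rσ = 12226.2 km
Rhumb: Δφ = +1.4434, Δλ = +1.5912, Δψ = +1.7245, q = Δφ/Δψ = 0.8370 → d_rh = R√(Δφ²+q²Δλ²) = 12498.5 km
Excess = (12498.5 − 12226.2) / 12226.2 = 272.3 / 12226.2 = 2.23% ≈ 2.2%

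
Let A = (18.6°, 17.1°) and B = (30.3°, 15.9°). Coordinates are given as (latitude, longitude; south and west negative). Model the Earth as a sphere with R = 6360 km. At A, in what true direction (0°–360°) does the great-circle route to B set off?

354.9°

θ = atan2( sin Δλ·cos φ₂ ,  cos φ₁ sin φ₂ − sin φ₁ cos φ₂ cos Δλ )
  = atan2(-0.0181, +0.2028) = 354.91°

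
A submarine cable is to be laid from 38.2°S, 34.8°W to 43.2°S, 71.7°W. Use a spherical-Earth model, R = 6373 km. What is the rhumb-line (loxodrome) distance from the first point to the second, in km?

3159 km

Δψ = ln[tan(π/4+φ₂/2)/tan(π/4+φ₁/2)] = -0.1152;  Δφ = -0.0873 rad,  Δλ = -0.6440 rad
q = Δφ/Δψ = 0.7575
d = R·√(Δφ² + q²Δλ²) = 6373·0.49562 = 3159 km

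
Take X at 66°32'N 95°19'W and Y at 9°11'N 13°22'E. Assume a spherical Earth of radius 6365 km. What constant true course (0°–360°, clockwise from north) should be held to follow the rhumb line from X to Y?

126.6°

Meridional parts: M(φ₁)=+1.5717, M(φ₂)=+0.1610 → ΔM = -1.4107;  Δλ = +1.8969 rad
tan C = Δλ / ΔM = -1.3446 → C = 126.64°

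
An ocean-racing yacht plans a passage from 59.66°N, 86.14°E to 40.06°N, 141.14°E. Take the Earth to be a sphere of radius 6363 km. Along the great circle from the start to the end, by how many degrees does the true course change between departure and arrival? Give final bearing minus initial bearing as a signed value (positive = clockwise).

At departure: θ₁ = atan2(sin Δλ cos φ₂, cos φ₁ sin φ₂ − sin φ₁ cos φ₂ cos Δλ) = 94.90°
At arrival: θ₂ = atan2(sin Δλ cos φ₁, −cos φ₂ sin φ₁ + sin φ₂ cos φ₁ cos Δλ) = 138.89°
Δθ = θ₂ − θ₁ = +44.0°

+44.0°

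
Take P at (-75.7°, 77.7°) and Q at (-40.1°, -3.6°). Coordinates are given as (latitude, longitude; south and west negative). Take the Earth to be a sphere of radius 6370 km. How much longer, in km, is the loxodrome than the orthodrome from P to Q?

Great circle: cos σ = sin φ₁ sin φ₂ + cos φ₁ cos φ₂ cos Δλ,  σ = 0.8596 rad → d_gc = 5475.6 km
Rhumb line: Δψ = +1.3107, q = Δφ/Δψ = 0.4740, d_rh = R√(Δφ²+q²Δλ²) = 5833.0 km
Excess = 5833.0 − 5475.6 = 357.4 ≈ 357 km

357 km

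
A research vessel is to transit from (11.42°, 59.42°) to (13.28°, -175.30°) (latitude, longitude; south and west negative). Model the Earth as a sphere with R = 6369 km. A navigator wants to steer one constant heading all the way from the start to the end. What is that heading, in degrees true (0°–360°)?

89.1°

Meridional parts: M(φ₁)=+0.2006, M(φ₂)=+0.2339 → ΔM = +0.0332;  Δλ = +2.1865 rad
tan C = Δλ / ΔM = +65.7930 → C = 89.13°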